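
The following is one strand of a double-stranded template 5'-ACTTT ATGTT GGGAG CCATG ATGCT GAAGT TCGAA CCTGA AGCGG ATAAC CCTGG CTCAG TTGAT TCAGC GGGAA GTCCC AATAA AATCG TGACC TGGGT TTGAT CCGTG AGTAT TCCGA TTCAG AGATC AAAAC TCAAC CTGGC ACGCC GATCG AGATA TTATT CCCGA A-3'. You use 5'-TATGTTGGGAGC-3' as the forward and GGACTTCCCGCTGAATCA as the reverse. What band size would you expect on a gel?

Scanning the template, TATGTTGGGAGC occurs at positions 5–16; this primer anneals to the bottom strand there with its 3' end pointing downstream.
The reverse primer's reverse complement is TGATTCAGCGGGAAGTCC, which matches the template at positions 62–79.
The product runs from position 5 to position 79, so its length is 79 − 5 + 1 = 75 bp.

75 bp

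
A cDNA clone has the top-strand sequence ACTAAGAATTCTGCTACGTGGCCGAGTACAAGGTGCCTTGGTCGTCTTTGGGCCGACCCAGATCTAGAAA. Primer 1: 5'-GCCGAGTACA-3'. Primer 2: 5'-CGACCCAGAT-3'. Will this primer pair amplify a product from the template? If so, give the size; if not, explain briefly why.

Primer 1 (GCCGAGTACA) matches the top strand at positions 21–30 (3' end points downstream).
Primer 2 (CGACCCAGAT) also matches the top strand directly, at positions 54–63 — its reverse complement ATCTGGGTCG is not present.
Both primers anneal to the bottom strand with 3' ends pointing the same way, so neither can prime synthesis back toward the other.

No product — both primers anneal to the same strand and extend in the same direction.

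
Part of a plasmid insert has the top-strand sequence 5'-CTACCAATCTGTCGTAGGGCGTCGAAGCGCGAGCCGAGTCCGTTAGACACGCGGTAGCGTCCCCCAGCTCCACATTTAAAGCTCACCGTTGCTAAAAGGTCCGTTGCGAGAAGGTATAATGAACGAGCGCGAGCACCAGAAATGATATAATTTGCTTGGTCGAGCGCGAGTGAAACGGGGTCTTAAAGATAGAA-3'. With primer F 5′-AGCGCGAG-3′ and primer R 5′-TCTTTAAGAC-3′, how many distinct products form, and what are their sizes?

Three products: 164 bp, 64 bp, 27 bp

The forward primer AGCGCGAG matches the top strand at positions 26–33, 126–133, 163–170.
The reverse primer's reverse complement is GTCTTAAAGA, matching at positions 180–189.
Each forward site pairs with the reverse site to give a product ending at position 189: sizes 164, 64, 27 bp.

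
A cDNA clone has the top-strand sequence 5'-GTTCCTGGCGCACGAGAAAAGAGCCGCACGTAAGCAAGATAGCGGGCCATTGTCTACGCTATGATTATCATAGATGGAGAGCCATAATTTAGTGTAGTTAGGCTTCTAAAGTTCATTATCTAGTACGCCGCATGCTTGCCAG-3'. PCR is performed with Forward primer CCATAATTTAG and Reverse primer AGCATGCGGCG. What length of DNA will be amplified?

Scanning the template, CCATAATTTAG occurs at positions 82–92; this primer anneals to the bottom strand there with its 3' end pointing downstream.
Taking the reverse complement of AGCATGCGGCG gives CGCCGCATGCT, found at positions 126–136 on the template; the primer anneals here to the top strand with its 3' end pointing upstream.
Product length = (reverse-primer end) − (forward-primer start) + 1 = 136 − 82 + 1 = 55 bp.

55 bp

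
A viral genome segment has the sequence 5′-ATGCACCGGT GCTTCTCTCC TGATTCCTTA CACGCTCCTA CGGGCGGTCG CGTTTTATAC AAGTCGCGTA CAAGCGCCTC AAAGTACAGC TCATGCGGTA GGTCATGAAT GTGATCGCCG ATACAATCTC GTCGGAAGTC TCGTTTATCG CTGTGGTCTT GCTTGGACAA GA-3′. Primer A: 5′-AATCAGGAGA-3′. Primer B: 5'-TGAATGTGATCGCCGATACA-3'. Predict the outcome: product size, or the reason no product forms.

Primer A (AATCAGGAGA) has reverse complement TCTCCTGATT, which matches the top strand at positions 16–25; primer A anneals to the top strand there with its 3' end pointing upstream toward position 16.
Primer B (TGAATGTGATCGCCGATACA) matches the top strand directly at positions 106–125; it anneals to the bottom strand with its 3' end pointing downstream toward position 125.
The 3' ends diverge (primer A extends toward position 1, primer B toward position 172), so the primers never converge on a shared product.

No product — the primers' 3' ends point away from each other.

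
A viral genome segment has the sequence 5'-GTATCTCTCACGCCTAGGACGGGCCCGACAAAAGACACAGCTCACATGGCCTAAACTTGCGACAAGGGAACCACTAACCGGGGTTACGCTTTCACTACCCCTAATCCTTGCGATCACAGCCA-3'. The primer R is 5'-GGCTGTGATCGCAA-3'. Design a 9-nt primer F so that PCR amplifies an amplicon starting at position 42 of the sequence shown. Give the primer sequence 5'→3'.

The reverse primer's reverse complement TTGCGATCACAGCC matches the template at positions 108–121; the product starts at position 42.
The forward primer is identical to the top strand over positions 42–50: TCACATGGC.

5'-TCACATGGC-3'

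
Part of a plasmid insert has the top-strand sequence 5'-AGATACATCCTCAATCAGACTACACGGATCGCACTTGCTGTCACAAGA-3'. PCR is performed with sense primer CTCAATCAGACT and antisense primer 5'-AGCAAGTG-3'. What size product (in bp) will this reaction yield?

30 bp

Forward primer CTCAATCAGACT is found on the top strand at positions 10–21.
Reverse complement of the reverse primer: CACTTGCT. This occurs on the top strand at positions 32–39.
Product length = (reverse-primer end) − (forward-primer start) + 1 = 39 − 10 + 1 = 30 bp.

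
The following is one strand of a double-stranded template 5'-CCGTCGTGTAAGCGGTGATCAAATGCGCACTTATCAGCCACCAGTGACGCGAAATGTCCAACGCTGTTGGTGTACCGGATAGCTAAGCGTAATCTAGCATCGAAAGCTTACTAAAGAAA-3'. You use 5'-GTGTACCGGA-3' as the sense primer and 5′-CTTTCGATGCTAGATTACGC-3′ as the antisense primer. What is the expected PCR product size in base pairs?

Forward primer GTGTACCGGA is found on the top strand at positions 70–79.
The reverse primer's reverse complement is GCGTAATCTAGCATCGAAAG, which matches the template at positions 87–106.
The product runs from position 70 to position 106, so its length is 106 − 70 + 1 = 37 bp.

37 bp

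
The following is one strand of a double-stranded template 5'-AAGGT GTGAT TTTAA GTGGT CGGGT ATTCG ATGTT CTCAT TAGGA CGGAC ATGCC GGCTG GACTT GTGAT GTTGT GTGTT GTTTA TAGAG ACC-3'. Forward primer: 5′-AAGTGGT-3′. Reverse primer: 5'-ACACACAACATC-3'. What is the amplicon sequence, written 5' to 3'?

Forward primer AAGTGGT is found on the top strand at positions 14–20.
The reverse primer's reverse complement is GATGTTGTGTGT, which matches the template at positions 68–79.
The product is the template from position 14 through 79 (66 bp).

5'-AAGTGGTCGGGTATTCGATGTTCTCATTAGGACGGACATGCCGGCTGGACTTGTGATGTTGTGTGT-3'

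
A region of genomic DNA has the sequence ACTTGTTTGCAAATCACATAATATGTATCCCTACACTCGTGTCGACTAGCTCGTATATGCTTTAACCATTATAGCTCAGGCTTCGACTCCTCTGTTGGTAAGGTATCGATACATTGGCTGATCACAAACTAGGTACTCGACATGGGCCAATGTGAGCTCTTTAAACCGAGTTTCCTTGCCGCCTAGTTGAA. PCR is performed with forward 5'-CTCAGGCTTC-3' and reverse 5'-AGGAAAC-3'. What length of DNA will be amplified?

Scanning the template, CTCAGGCTTC occurs at positions 75–84; this primer anneals to the bottom strand there with its 3' end pointing downstream.
Taking the reverse complement of AGGAAAC gives GTTTCCT, found at positions 170–176 on the template; the primer anneals here to the top strand with its 3' end pointing upstream.
Amplicon spans positions 75–176: 102 bp.

102 bp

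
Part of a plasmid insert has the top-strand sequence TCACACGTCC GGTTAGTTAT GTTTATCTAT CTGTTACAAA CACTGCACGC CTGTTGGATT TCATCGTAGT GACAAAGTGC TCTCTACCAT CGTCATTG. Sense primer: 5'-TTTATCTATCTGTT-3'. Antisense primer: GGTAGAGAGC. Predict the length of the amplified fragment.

Forward primer TTTATCTATCTGTT is found on the top strand at positions 22–35.
Taking the reverse complement of GGTAGAGAGC gives GCTCTCTACC, found at positions 79–88 on the template; the primer anneals here to the top strand with its 3' end pointing upstream.
Amplicon spans positions 22–88: 67 bp.

67 bp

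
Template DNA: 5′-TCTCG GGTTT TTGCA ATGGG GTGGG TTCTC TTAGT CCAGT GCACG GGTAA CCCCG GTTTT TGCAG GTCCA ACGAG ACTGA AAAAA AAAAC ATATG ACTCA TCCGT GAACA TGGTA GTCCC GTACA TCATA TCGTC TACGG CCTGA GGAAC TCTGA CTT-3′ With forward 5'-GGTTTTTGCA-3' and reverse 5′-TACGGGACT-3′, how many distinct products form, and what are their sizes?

The forward primer GGTTTTTGCA matches the top strand at positions 6–15, 55–64.
The reverse primer's reverse complement is AGTCCCGTA, matching at positions 115–123.
Each forward site pairs with the reverse site to give a product ending at position 123: sizes 118, 69 bp.

Two products: 118 bp, 69 bp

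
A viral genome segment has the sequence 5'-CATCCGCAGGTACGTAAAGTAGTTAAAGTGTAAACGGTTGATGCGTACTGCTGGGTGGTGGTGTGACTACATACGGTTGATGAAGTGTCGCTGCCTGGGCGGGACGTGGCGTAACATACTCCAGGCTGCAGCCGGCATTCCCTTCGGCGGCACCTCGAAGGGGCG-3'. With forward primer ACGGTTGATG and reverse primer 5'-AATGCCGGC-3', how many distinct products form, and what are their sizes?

The forward primer ACGGTTGATG matches the top strand at positions 34–43, 73–82.
The reverse primer's reverse complement is GCCGGCATT, matching at positions 131–139.
Each forward site pairs with the reverse site to give a product ending at position 139: sizes 106, 67 bp.

Two products: 106 bp, 67 bp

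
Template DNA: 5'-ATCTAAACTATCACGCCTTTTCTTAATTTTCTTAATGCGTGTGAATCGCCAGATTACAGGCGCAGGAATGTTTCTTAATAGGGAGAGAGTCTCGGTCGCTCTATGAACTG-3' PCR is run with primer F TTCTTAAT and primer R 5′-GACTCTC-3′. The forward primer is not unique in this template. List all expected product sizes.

72 bp, 63 bp, 20 bp

The forward primer TTCTTAAT matches the top strand at positions 20–27, 29–36, 72–79.
The reverse primer's reverse complement is GAGAGTC, matching at positions 85–91.
Each forward site pairs with the reverse site to give a product ending at position 91: sizes 72, 63, 20 bp.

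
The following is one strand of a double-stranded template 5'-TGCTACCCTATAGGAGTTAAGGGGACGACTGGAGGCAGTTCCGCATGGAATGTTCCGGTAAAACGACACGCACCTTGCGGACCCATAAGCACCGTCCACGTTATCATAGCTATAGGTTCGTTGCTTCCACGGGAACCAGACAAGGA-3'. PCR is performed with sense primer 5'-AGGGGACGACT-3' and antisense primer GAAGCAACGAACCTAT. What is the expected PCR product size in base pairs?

Scanning the template, AGGGGACGACT occurs at positions 20–30; this primer anneals to the bottom strand there with its 3' end pointing downstream.
Taking the reverse complement of GAAGCAACGAACCTAT gives ATAGGTTCGTTGCTTC, found at positions 112–127 on the template; the primer anneals here to the top strand with its 3' end pointing upstream.
Product length = (reverse-primer end) − (forward-primer start) + 1 = 127 − 20 + 1 = 108 bp.

108 bp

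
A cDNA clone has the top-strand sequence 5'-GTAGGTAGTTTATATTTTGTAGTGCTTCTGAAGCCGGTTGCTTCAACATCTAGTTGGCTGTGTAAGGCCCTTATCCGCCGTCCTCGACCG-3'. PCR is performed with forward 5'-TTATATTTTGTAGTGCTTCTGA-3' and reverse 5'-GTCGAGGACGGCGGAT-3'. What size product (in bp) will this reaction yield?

Scanning the template, TTATATTTTGTAGTGCTTCTGA occurs at positions 10–31; this primer anneals to the bottom strand there with its 3' end pointing downstream.
The reverse primer's reverse complement is ATCCGCCGTCCTCGAC, which matches the template at positions 73–88.
Amplicon spans positions 10–88: 79 bp.

79 bp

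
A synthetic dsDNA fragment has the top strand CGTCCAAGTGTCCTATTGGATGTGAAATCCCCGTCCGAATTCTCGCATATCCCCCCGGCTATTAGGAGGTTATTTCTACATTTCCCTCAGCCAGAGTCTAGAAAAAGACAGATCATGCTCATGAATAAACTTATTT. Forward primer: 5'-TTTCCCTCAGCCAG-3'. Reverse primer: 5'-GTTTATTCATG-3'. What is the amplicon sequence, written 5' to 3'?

5'-TTTCCCTCAGCCAGAGTCTAGAAAAAGACAGATCATGCTCATGAATAAAC-3'

Forward primer TTTCCCTCAGCCAG is found on the top strand at positions 81–94.
Taking the reverse complement of GTTTATTCATG gives CATGAATAAAC, found at positions 120–130 on the template; the primer anneals here to the top strand with its 3' end pointing upstream.
The product is the template from position 81 through 130 (50 bp).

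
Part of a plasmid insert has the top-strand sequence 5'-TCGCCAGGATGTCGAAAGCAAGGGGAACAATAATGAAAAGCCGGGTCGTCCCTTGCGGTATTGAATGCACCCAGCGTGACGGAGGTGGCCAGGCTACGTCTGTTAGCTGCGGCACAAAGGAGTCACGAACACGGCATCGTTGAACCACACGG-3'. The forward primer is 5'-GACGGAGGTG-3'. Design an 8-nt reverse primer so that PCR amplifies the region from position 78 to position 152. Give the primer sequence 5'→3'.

The product's 3' end on the top strand is position 152.
The reverse primer anneals to the top strand over positions 145–152, i.e. to CCACACGG.
Its sequence written 5'→3' is the reverse complement: CCGTGTGG.

5'-CCGTGTGG-3'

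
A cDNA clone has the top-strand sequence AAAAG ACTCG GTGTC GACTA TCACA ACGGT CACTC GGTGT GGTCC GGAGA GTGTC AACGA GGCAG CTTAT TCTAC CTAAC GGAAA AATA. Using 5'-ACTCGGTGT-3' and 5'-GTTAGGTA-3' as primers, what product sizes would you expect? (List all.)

75 bp, 49 bp

The forward primer ACTCGGTGT matches the top strand at positions 6–14, 32–40.
The reverse primer's reverse complement is TACCTAAC, matching at positions 73–80.
Each forward site pairs with the reverse site to give a product ending at position 80: sizes 75, 49 bp.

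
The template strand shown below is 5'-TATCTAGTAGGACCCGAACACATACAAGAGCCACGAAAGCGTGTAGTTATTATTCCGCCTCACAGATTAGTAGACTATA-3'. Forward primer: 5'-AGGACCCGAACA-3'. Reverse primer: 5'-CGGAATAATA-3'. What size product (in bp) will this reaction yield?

49 bp

Forward primer AGGACCCGAACA is found on the top strand at positions 9–20.
The reverse primer's reverse complement is TATTATTCCG, which matches the template at positions 48–57.
The product runs from position 9 to position 57, so its length is 57 − 9 + 1 = 49 bp.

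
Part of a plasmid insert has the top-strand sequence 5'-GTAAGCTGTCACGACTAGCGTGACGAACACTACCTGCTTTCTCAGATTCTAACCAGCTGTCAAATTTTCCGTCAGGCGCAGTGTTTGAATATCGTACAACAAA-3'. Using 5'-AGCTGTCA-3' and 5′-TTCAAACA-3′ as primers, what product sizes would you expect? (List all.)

The forward primer AGCTGTCA matches the top strand at positions 4–11, 55–62.
The reverse primer's reverse complement is TGTTTGAA, matching at positions 82–89.
Each forward site pairs with the reverse site to give a product ending at position 89: sizes 86, 35 bp.

86 bp, 35 bp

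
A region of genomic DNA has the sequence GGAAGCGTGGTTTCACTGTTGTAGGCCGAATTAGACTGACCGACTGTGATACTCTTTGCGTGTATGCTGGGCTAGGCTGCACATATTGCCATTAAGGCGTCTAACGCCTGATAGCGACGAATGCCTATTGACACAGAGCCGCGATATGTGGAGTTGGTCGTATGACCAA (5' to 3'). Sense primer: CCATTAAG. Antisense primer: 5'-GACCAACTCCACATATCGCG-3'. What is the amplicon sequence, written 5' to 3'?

5'-CCATTAAGGCGTCTAACGCCTGATAGCGACGAATGCCTATTGACACAGAGCCGCGATATGTGGAGTTGGTC-3'

Scanning the template, CCATTAAG occurs at positions 89–96; this primer anneals to the bottom strand there with its 3' end pointing downstream.
Reverse complement of the reverse primer: CGCGATATGTGGAGTTGGTC. This occurs on the top strand at positions 140–159.
The product is the template from position 89 through 159 (71 bp).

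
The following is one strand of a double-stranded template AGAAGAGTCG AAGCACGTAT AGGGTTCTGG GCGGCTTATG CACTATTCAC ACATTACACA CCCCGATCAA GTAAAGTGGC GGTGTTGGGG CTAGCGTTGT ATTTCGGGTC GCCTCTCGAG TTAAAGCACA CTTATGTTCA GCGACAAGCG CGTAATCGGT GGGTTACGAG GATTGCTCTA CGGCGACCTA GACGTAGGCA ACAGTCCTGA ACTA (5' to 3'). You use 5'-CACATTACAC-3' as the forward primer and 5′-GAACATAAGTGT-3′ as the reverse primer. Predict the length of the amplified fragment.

Scanning the template, CACATTACAC occurs at positions 50–59; this primer anneals to the bottom strand there with its 3' end pointing downstream.
Taking the reverse complement of GAACATAAGTGT gives ACACTTATGTTC, found at positions 128–139 on the template; the primer anneals here to the top strand with its 3' end pointing upstream.
Product length = (reverse-primer end) − (forward-primer start) + 1 = 139 − 50 + 1 = 90 bp.

90 bp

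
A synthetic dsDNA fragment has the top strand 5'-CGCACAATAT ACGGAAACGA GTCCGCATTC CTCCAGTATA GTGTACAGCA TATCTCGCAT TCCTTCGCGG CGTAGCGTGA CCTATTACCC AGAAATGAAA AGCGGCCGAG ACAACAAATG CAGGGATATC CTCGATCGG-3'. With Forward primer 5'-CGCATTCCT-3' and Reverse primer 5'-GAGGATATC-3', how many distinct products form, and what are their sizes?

Two products: 110 bp, 78 bp

The forward primer CGCATTCCT matches the top strand at positions 24–32, 56–64.
The reverse primer's reverse complement is GATATCCTC, matching at positions 125–133.
Each forward site pairs with the reverse site to give a product ending at position 133: sizes 110, 78 bp.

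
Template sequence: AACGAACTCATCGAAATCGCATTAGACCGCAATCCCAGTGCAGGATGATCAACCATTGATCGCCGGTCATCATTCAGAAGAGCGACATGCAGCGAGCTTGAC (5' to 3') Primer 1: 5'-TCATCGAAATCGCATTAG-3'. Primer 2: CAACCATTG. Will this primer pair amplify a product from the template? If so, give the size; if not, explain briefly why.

Primer 1 (TCATCGAAATCGCATTAG) matches the top strand at positions 8–25 (3' end points downstream).
Primer 2 (CAACCATTG) also matches the top strand directly, at positions 50–58 — its reverse complement CAATGGTTG is not present.
Both primers anneal to the bottom strand with 3' ends pointing the same way, so neither can prime synthesis back toward the other.

No product — both primers anneal to the same strand and extend in the same direction.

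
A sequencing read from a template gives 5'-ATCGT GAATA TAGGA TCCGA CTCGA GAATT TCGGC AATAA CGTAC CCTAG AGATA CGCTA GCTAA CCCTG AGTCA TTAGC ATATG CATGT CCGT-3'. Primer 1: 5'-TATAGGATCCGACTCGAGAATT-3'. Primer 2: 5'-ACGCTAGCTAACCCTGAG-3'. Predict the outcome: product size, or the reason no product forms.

Primer 1 (TATAGGATCCGACTCGAGAATT) matches the top strand at positions 9–30 (3' end points downstream).
Primer 2 (ACGCTAGCTAACCCTGAG) also matches the top strand directly, at positions 55–72 — its reverse complement CTCAGGGTTAGCTAGCGT is not present.
Both primers anneal to the bottom strand with 3' ends pointing the same way, so neither can prime synthesis back toward the other.

No product — both primers anneal to the same strand and extend in the same direction.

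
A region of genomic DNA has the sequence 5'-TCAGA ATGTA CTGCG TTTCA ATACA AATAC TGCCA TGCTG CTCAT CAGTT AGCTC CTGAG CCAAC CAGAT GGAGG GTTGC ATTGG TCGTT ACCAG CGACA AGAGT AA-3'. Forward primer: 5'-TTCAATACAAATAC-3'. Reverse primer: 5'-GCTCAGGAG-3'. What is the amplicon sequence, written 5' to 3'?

5'-TTCAATACAAATACTGCCATGCTGCTCATCAGTTAGCTCCTGAGC-3'

The forward primer matches the template at positions 17–30.
The reverse primer's reverse complement is CTCCTGAGC, which matches the template at positions 53–61.
The product is the template from position 17 through 61 (45 bp).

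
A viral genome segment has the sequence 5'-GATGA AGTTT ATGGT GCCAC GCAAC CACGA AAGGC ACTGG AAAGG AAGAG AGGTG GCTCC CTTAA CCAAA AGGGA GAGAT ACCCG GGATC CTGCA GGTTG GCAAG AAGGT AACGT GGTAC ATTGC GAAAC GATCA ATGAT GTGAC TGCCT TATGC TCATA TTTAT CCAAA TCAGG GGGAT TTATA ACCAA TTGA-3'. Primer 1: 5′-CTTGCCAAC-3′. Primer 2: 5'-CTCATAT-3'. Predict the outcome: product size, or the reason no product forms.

Primer 1 (CTTGCCAAC) has reverse complement GTTGGCAAG, which matches the top strand at positions 97–105; primer 1 anneals to the top strand there with its 3' end pointing upstream toward position 97.
Primer 2 (CTCATAT) matches the top strand directly at positions 155–161; it anneals to the bottom strand with its 3' end pointing downstream toward position 161.
The 3' ends diverge (primer 1 extends toward position 1, primer 2 toward position 194), so the primers never converge on a shared product.

No product — the primers' 3' ends point away from each other.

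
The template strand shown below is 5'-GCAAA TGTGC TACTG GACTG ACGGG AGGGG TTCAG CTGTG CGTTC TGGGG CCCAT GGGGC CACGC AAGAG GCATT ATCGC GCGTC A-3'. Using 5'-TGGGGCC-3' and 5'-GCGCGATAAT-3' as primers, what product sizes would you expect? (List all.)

37 bp, 28 bp

The forward primer TGGGGCC matches the top strand at positions 46–52, 55–61.
The reverse primer's reverse complement is ATTATCGCGC, matching at positions 73–82.
Each forward site pairs with the reverse site to give a product ending at position 82: sizes 37, 28 bp.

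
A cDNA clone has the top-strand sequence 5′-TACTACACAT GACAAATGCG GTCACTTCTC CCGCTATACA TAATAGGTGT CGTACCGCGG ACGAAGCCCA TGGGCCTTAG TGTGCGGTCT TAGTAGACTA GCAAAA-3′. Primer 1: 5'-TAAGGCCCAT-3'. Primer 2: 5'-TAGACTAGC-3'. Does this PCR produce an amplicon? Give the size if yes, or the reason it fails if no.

No product — the primers' 3' ends point away from each other.

Primer 1 (TAAGGCCCAT) has reverse complement ATGGGCCTTA, which matches the top strand at positions 70–79; primer 1 anneals to the top strand there with its 3' end pointing upstream toward position 70.
Primer 2 (TAGACTAGC) matches the top strand directly at positions 94–102; it anneals to the bottom strand with its 3' end pointing downstream toward position 102.
The 3' ends diverge (primer 1 extends toward position 1, primer 2 toward position 106), so the primers never converge on a shared product.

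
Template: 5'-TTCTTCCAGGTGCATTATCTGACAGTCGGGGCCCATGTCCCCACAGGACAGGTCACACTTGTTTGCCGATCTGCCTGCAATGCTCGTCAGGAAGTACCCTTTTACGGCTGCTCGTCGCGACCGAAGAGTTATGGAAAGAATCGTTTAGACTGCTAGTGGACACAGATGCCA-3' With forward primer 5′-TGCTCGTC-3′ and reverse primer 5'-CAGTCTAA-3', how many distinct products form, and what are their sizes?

The forward primer TGCTCGTC matches the top strand at positions 81–88, 109–116.
The reverse primer's reverse complement is TTAGACTG, matching at positions 145–152.
Each forward site pairs with the reverse site to give a product ending at position 152: sizes 72, 44 bp.

Two products: 72 bp, 44 bp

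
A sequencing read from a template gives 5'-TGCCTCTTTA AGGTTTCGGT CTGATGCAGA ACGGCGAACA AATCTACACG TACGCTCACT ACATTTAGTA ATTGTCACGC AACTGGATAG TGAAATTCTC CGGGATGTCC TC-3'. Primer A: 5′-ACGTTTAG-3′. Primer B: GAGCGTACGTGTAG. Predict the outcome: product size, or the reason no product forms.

Primer A (ACGTTTAG) does not match the top strand, and its reverse complement CTAAACGT does not match either.
With no annealing site for primer A, no amplification occurs.

No product — primer A has no binding site in the template.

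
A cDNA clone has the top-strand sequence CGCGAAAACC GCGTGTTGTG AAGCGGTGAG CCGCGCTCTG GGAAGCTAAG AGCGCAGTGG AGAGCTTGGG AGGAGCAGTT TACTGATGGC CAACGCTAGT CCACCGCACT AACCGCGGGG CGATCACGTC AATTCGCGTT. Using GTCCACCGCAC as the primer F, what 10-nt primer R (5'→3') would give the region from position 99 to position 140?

The product's 3' end on the top strand is position 140.
The reverse primer anneals to the top strand over positions 131–140, i.e. to AATTCGCGTT.
Its sequence written 5'→3' is the reverse complement: AACGCGAATT.

5'-AACGCGAATT-3'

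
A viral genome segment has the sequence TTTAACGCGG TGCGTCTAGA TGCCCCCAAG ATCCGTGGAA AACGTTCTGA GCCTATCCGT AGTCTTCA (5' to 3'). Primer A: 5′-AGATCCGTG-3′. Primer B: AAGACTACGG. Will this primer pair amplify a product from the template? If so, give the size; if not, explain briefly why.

Yes — a 38 bp product.

Primer A (AGATCCGTG) matches the top strand at positions 29–37; it acts as a forward primer.
Primer B's reverse complement is CCGTAGTCTT, matching the top strand at positions 57–66; it acts as a reverse primer.
The 3' ends face each other across positions 29–66, giving a 38 bp product.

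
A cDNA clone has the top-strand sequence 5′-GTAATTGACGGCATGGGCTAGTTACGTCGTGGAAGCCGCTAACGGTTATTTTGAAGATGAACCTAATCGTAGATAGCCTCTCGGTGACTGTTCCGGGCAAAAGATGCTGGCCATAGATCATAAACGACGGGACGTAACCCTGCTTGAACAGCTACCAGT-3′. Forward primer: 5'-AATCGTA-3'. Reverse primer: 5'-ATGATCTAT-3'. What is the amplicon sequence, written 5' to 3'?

5'-AATCGTAGATAGCCTCTCGGTGACTGTTCCGGGCAAAAGATGCTGGCCATAGATCAT-3'

Forward primer AATCGTA is found on the top strand at positions 65–71.
Taking the reverse complement of ATGATCTAT gives ATAGATCAT, found at positions 113–121 on the template; the primer anneals here to the top strand with its 3' end pointing upstream.
The product is the template from position 65 through 121 (57 bp).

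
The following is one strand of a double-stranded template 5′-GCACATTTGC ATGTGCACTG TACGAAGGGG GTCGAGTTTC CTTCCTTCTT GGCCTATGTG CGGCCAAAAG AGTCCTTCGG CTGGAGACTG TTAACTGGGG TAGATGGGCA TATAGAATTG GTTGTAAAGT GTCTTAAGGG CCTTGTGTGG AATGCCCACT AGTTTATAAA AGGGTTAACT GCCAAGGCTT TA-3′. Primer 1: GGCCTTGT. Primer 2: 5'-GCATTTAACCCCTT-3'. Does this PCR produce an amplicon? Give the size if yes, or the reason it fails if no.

No product — primer 2 has no binding site in the template.

Primer 2 (GCATTTAACCCCTT) does not match the top strand, and its reverse complement AAGGGGTTAAATGC does not match either.
With no annealing site for primer 2, no amplification occurs.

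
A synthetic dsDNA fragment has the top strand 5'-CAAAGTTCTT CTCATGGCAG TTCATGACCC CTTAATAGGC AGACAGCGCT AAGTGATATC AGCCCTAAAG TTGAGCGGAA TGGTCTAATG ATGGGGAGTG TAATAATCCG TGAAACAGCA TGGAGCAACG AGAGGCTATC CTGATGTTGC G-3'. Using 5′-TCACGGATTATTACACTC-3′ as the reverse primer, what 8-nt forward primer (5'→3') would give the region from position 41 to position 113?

The reverse primer's reverse complement GAGTGTAATAATCCGTGA matches the template at positions 96–113; the product starts at position 41.
The forward primer is identical to the top strand over positions 41–48: AGACAGCG.

5'-AGACAGCG-3'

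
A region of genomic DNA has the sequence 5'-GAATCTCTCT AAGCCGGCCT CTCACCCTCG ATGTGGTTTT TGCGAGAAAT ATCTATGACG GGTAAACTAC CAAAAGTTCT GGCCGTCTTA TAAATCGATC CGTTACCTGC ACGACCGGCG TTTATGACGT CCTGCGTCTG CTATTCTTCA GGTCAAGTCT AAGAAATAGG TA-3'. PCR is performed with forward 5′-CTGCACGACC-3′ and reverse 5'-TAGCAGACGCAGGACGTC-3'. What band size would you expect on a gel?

37 bp

The forward primer matches the template at positions 107–116.
Reverse complement of the reverse primer: GACGTCCTGCGTCTGCTA. This occurs on the top strand at positions 126–143.
Amplicon spans positions 107–143: 37 bp.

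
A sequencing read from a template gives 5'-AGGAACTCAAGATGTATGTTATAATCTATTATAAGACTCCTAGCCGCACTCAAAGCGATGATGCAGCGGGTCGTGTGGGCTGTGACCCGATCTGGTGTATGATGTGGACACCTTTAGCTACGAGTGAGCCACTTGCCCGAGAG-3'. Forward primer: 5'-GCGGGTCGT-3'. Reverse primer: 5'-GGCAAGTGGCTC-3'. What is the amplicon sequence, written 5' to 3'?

Forward primer GCGGGTCGT is found on the top strand at positions 66–74.
Reverse complement of the reverse primer: GAGCCACTTGCC. This occurs on the top strand at positions 126–137.
The product is the template from position 66 through 137 (72 bp).

5'-GCGGGTCGTGTGGGCTGTGACCCGATCTGGTGTATGATGTGGACACCTTTAGCTACGAGTGAGCCACTTGCC-3'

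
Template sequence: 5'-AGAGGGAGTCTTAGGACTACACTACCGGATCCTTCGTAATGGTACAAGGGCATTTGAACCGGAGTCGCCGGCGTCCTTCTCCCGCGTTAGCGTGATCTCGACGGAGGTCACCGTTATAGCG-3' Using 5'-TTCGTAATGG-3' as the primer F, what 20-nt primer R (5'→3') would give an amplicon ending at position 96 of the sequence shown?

The forward primer binds at positions 33–42; the product's 3' end on the top strand is position 96.
The reverse primer anneals to the top strand over positions 77–96, i.e. to TTCTCCCGCGTTAGCGTGAT.
Its sequence written 5'→3' is the reverse complement: ATCACGCTAACGCGGGAGAA.

5'-ATCACGCTAACGCGGGAGAA-3'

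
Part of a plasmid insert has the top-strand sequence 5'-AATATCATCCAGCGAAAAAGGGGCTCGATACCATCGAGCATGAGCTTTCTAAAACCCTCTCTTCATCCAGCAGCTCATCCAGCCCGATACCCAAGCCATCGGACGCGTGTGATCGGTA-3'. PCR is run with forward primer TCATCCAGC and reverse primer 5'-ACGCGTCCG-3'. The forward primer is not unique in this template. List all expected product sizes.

The forward primer TCATCCAGC matches the top strand at positions 5–13, 63–71, 75–83.
The reverse primer's reverse complement is CGGACGCGT, matching at positions 100–108.
Each forward site pairs with the reverse site to give a product ending at position 108: sizes 104, 46, 34 bp.

104 bp, 46 bp, 34 bp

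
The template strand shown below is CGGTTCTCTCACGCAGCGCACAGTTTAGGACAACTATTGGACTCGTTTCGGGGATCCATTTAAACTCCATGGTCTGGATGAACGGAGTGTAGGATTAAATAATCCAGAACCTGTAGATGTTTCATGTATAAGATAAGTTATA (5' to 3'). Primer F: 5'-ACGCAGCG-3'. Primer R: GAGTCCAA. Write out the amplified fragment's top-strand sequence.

5'-ACGCAGCGCACAGTTTAGGACAACTATTGGACTC-3'

Forward primer ACGCAGCG is found on the top strand at positions 11–18.
The reverse primer's reverse complement is TTGGACTC, which matches the template at positions 37–44.
The product is the template from position 11 through 44 (34 bp).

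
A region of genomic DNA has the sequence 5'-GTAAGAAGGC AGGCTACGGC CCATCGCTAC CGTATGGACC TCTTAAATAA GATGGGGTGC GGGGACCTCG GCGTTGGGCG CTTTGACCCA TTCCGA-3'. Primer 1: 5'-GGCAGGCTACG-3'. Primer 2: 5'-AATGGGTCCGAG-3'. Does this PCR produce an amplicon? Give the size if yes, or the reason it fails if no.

Primer 2 (AATGGGTCCGAG) does not match the top strand, and its reverse complement CTCGGACCCATT does not match either.
With no annealing site for primer 2, no amplification occurs.

No product — primer 2 has no binding site in the template.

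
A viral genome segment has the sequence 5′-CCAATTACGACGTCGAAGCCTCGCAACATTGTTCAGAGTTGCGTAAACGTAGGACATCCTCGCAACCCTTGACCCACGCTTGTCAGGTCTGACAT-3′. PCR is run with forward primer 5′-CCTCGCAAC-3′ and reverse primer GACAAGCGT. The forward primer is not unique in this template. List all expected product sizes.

The forward primer CCTCGCAAC matches the top strand at positions 19–27, 58–66.
The reverse primer's reverse complement is ACGCTTGTC, matching at positions 76–84.
Each forward site pairs with the reverse site to give a product ending at position 84: sizes 66, 27 bp.

66 bp, 27 bp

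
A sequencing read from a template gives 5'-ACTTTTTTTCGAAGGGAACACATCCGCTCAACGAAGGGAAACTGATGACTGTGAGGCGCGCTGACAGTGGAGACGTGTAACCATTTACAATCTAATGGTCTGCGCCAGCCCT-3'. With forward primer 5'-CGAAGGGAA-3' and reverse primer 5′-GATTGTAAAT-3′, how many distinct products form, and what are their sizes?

The forward primer CGAAGGGAA matches the top strand at positions 10–18, 32–40.
The reverse primer's reverse complement is ATTTACAATC, matching at positions 83–92.
Each forward site pairs with the reverse site to give a product ending at position 92: sizes 83, 61 bp.

Two products: 83 bp, 61 bp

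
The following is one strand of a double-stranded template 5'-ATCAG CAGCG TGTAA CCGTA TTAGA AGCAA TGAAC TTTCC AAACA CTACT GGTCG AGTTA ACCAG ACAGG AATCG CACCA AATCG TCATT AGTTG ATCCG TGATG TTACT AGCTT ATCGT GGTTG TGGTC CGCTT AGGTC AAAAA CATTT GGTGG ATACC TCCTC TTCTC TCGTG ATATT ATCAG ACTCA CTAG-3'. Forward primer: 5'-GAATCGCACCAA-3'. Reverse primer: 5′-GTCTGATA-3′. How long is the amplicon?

118 bp

Forward primer GAATCGCACCAA is found on the top strand at positions 70–81.
Reverse complement of the reverse primer: TATCAGAC. This occurs on the top strand at positions 180–187.
Amplicon spans positions 70–187: 118 bp.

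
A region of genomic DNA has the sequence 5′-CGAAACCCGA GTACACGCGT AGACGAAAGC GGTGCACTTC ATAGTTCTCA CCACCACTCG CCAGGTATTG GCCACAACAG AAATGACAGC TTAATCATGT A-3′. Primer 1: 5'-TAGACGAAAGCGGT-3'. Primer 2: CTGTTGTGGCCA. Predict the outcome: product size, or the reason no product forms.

Yes — a 61 bp product.

Primer 1 (TAGACGAAAGCGGT) matches the top strand at positions 20–33; it acts as a forward primer.
Primer 2's reverse complement is TGGCCACAACAG, matching the top strand at positions 69–80; it acts as a reverse primer.
The 3' ends face each other across positions 20–80, giving a 61 bp product.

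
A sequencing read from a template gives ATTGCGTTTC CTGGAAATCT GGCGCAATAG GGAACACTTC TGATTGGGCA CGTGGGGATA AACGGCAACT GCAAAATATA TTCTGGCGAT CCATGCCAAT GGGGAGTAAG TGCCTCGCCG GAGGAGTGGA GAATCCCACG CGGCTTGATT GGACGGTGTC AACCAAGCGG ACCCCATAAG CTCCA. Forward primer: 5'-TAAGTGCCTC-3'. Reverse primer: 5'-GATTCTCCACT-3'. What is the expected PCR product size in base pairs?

Forward primer TAAGTGCCTC is found on the top strand at positions 107–116.
Reverse complement of the reverse primer: AGTGGAGAATC. This occurs on the top strand at positions 125–135.
Amplicon spans positions 107–135: 29 bp.

29 bp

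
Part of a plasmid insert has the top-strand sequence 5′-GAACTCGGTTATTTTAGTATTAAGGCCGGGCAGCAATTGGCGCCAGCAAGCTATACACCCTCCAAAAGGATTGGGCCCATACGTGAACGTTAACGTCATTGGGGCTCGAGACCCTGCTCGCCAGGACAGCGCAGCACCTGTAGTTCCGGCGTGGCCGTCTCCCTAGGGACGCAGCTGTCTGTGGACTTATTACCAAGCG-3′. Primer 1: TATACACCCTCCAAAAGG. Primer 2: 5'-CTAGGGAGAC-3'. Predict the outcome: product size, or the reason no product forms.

Yes — a 115 bp product.

Primer 1 (TATACACCCTCCAAAAGG) matches the top strand at positions 52–69; it acts as a forward primer.
Primer 2's reverse complement is GTCTCCCTAG, matching the top strand at positions 157–166; it acts as a reverse primer.
The 3' ends face each other across positions 52–166, giving a 115 bp product.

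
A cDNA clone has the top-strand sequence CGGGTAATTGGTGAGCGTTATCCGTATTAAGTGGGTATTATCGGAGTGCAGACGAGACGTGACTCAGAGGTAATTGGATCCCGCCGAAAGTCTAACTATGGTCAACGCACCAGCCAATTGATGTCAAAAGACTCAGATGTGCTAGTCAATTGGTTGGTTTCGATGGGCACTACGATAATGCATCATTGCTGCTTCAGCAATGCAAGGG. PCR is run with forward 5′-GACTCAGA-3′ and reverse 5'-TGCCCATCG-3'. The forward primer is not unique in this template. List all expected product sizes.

The forward primer GACTCAGA matches the top strand at positions 61–68, 130–137.
The reverse primer's reverse complement is CGATGGGCA, matching at positions 161–169.
Each forward site pairs with the reverse site to give a product ending at position 169: sizes 109, 40 bp.

109 bp, 40 bp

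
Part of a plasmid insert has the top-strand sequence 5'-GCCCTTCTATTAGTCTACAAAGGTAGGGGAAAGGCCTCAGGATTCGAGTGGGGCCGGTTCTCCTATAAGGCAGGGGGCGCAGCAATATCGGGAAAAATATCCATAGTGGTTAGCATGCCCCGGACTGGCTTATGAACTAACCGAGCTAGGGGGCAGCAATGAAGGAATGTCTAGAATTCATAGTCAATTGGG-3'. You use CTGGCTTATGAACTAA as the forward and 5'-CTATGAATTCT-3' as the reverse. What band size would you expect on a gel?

Forward primer CTGGCTTATGAACTAA is found on the top strand at positions 125–140.
Reverse complement of the reverse primer: AGAATTCATAG. This occurs on the top strand at positions 173–183.
Product length = (reverse-primer end) − (forward-primer start) + 1 = 183 − 125 + 1 = 59 bp.

59 bp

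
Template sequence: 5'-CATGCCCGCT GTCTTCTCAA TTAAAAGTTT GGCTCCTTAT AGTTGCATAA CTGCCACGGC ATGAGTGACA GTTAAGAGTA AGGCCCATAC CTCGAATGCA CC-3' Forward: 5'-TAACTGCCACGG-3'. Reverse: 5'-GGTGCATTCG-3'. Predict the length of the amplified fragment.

55 bp

Forward primer TAACTGCCACGG is found on the top strand at positions 48–59.
The reverse primer's reverse complement is CGAATGCACC, which matches the template at positions 93–102.
Amplicon spans positions 48–102: 55 bp.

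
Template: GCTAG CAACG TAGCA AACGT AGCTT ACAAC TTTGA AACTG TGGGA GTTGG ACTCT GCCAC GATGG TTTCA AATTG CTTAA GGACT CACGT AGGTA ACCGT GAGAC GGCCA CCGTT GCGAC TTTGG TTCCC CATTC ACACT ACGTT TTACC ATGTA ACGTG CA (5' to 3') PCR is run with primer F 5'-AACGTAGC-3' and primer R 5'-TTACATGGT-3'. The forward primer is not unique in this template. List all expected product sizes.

The forward primer AACGTAGC matches the top strand at positions 7–14, 16–23.
The reverse primer's reverse complement is ACCATGTAA, matching at positions 148–156.
Each forward site pairs with the reverse site to give a product ending at position 156: sizes 150, 141 bp.

150 bp, 141 bp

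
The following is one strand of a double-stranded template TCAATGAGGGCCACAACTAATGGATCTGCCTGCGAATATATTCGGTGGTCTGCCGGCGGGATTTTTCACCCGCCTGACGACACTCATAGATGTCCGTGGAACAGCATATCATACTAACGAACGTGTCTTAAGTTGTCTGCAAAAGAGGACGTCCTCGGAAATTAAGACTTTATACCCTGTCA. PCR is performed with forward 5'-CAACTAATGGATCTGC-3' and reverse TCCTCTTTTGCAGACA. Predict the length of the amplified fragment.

Scanning the template, CAACTAATGGATCTGC occurs at positions 14–29; this primer anneals to the bottom strand there with its 3' end pointing downstream.
The reverse primer's reverse complement is TGTCTGCAAAAGAGGA, which matches the template at positions 134–149.
Amplicon spans positions 14–149: 136 bp.

136 bp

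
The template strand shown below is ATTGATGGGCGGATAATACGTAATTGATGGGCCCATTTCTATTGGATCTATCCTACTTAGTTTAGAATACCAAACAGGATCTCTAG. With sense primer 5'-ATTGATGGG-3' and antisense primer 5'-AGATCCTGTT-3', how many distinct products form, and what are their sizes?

The forward primer ATTGATGGG matches the top strand at positions 1–9, 23–31.
The reverse primer's reverse complement is AACAGGATCT, matching at positions 73–82.
Each forward site pairs with the reverse site to give a product ending at position 82: sizes 82, 60 bp.

Two products: 82 bp, 60 bp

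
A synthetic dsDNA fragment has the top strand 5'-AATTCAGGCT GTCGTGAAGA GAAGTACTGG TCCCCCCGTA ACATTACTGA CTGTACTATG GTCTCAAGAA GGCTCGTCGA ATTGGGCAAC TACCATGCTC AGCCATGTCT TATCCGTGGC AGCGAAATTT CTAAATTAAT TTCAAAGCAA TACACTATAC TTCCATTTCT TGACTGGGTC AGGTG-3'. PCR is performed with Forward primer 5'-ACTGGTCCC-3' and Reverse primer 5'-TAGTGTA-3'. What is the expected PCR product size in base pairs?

The forward primer matches the template at positions 26–34.
Taking the reverse complement of TAGTGTA gives TACACTA, found at positions 151–157 on the template; the primer anneals here to the top strand with its 3' end pointing upstream.
The product runs from position 26 to position 157, so its length is 157 − 26 + 1 = 132 bp.

132 bp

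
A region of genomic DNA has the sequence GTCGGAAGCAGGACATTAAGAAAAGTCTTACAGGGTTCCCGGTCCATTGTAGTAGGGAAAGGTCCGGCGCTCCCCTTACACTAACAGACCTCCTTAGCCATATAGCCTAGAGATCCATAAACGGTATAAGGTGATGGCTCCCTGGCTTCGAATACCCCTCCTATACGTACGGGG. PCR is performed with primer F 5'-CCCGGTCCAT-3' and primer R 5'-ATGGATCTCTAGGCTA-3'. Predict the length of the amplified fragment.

Scanning the template, CCCGGTCCAT occurs at positions 38–47; this primer anneals to the bottom strand there with its 3' end pointing downstream.
Taking the reverse complement of ATGGATCTCTAGGCTA gives TAGCCTAGAGATCCAT, found at positions 103–118 on the template; the primer anneals here to the top strand with its 3' end pointing upstream.
The product runs from position 38 to position 118, so its length is 118 − 38 + 1 = 81 bp.

81 bp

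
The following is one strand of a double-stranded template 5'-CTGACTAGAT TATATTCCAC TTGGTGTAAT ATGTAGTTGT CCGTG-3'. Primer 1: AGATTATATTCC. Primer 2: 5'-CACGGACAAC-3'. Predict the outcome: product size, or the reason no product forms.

Primer 1 (AGATTATATTCC) matches the top strand at positions 7–18; it acts as a forward primer.
Primer 2's reverse complement is GTTGTCCGTG, matching the top strand at positions 36–45; it acts as a reverse primer.
The 3' ends face each other across positions 7–45, giving a 39 bp product.

Yes — a 39 bp product.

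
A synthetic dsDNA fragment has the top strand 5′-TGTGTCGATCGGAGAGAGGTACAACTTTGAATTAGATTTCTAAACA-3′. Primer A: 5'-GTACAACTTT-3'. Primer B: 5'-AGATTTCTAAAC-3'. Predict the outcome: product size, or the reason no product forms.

Primer A (GTACAACTTT) matches the top strand at positions 19–28 (3' end points downstream).
Primer B (AGATTTCTAAAC) also matches the top strand directly, at positions 34–45 — its reverse complement GTTTAGAAATCT is not present.
Both primers anneal to the bottom strand with 3' ends pointing the same way, so neither can prime synthesis back toward the other.

No product — both primers anneal to the same strand and extend in the same direction.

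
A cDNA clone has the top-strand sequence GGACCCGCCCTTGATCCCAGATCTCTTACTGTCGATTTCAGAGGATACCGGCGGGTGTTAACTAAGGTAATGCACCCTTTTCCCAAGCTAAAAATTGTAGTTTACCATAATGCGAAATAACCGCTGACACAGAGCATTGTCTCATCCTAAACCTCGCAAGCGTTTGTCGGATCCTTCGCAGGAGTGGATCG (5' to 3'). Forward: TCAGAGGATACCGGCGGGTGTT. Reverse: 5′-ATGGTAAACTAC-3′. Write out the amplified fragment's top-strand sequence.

5'-TCAGAGGATACCGGCGGGTGTTAACTAAGGTAATGCACCCTTTTCCCAAGCTAAAAATTGTAGTTTACCAT-3'

The forward primer matches the template at positions 38–59.
The reverse primer's reverse complement is GTAGTTTACCAT, which matches the template at positions 97–108.
The product is the template from position 38 through 108 (71 bp).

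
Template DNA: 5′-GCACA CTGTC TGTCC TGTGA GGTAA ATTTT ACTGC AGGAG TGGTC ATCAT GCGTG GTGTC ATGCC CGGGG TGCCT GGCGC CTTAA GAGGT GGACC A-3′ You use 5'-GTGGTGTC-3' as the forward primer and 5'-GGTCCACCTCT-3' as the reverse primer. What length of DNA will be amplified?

The forward primer matches the template at positions 53–60.
Reverse complement of the reverse primer: AGAGGTGGACC. This occurs on the top strand at positions 85–95.
Amplicon spans positions 53–95: 43 bp.

43 bp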